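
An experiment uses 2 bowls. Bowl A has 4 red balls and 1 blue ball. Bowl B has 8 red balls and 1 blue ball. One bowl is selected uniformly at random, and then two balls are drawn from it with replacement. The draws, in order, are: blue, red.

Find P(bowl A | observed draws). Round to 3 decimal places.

0.618

For each hypothesis, P(data | H) works out to: P(data | bowl A) = (1/5)(4/5) = 0.16; P(data | bowl B) = (1/9)(8/9) = 0.098765.
The prior-weighted likelihoods are 1/2 · 0.16 = 0.08, 1/2 · 0.098765 = 0.049383; summing to 0.12938.
Therefore the posterior P(bowl A | data) = (0.08) / (0.12938) = 0.61832.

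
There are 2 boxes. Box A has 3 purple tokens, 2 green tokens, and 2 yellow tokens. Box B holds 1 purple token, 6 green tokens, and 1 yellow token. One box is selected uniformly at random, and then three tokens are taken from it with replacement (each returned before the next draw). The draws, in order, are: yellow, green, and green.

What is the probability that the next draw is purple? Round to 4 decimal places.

Under each hypothesis, the probability of the observed sequence is: P(data | box A) = (2/7)(2/7)(2/7) = 0.023324; P(data | box B) = (1/8)(6/8)(6/8) = 0.070312.
Multiplying each by its prior: 1/2 · 0.023324 = 0.011662, 1/2 · 0.070312 = 0.035156; these sum to 0.046818.
Dividing through by the total gives posterior P(box A | data) = 0.24909, P(box B | data) = 0.75091.
Averaging over the posterior, P(purple next | data) = (3/7)(0.24909) + (1/8)(0.75091) = 0.20062.

0.2006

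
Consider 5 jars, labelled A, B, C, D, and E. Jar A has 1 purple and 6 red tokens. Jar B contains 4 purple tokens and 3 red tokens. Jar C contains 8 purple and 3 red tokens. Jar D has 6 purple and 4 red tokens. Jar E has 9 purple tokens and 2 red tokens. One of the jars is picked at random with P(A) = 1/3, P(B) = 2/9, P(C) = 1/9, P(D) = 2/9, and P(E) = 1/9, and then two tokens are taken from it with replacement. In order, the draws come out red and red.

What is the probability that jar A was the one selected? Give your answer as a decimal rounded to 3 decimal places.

0.735

The likelihood of the observed sequence under each hypothesis: P(data | jar A) = (6/7)(6/7) = 0.73469; P(data | jar B) = (3/7)(3/7) = 0.18367; P(data | jar C) = (3/11)(3/11) = 0.07438; P(data | jar D) = (4/10)(4/10) = 0.16; P(data | jar E) = (2/11)(2/11) = 0.033058.
Weighting by the prior gives 1/3 · 0.73469 = 0.2449, 2/9 · 0.18367 = 0.040816, 1/9 · 0.07438 = 0.0082645, 2/9 · 0.16 = 0.035556, 1/9 · 0.033058 = 0.0036731; summing to 0.33321.
Therefore the posterior P(jar A | data) = (0.2449) / (0.33321) = 0.73497.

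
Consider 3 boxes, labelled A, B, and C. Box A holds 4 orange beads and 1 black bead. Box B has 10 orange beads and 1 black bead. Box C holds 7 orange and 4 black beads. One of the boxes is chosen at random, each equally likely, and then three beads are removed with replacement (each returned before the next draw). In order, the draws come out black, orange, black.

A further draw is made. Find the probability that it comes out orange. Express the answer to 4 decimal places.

0.6953

Under each hypothesis, the probability of the observed sequence is: P(data | box A) = (1/5)(4/5)(1/5) = 0.032; P(data | box B) = (1/11)(10/11)(1/11) = 0.0075131; P(data | box C) = (4/11)(7/11)(4/11) = 0.084147.
Multiplying each by its prior: 1/3 · 0.032 = 0.010667, 1/3 · 0.0075131 = 0.0025044, 1/3 · 0.084147 = 0.028049; with total 0.04122.
Dividing through by the total gives posterior P(box A | data) = 0.25877, P(box B | data) = 0.060756, P(box C | data) = 0.68047.
Averaging over the posterior, P(orange next | data) = (4/5)(0.25877) + (10/11)(0.060756) + (7/11)(0.68047) = 0.69528.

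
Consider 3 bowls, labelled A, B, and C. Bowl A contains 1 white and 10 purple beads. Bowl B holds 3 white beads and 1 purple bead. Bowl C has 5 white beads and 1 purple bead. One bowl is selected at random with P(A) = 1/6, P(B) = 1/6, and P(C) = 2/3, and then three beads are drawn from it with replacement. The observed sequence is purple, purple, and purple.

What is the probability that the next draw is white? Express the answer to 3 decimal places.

0.122

Under each hypothesis, the probability of the observed sequence is: P(data | bowl A) = (10/11)(10/11)(10/11) = 0.75131; P(data | bowl B) = (1/4)(1/4)(1/4) = 0.015625; P(data | bowl C) = (1/6)(1/6)(1/6) = 0.0046296.
Multiplying each by its prior: 1/6 · 0.75131 = 0.12522, 1/6 · 0.015625 = 0.0026042, 2/3 · 0.0046296 = 0.0030864; with total 0.13091.
The posterior is then P(bowl A | data) = 0.95653, P(bowl B | data) = 0.019893, P(bowl C | data) = 0.023577.
Averaging over the posterior, P(white next | data) = (1/11)(0.95653) + (3/4)(0.019893) + (5/6)(0.023577) = 0.12152.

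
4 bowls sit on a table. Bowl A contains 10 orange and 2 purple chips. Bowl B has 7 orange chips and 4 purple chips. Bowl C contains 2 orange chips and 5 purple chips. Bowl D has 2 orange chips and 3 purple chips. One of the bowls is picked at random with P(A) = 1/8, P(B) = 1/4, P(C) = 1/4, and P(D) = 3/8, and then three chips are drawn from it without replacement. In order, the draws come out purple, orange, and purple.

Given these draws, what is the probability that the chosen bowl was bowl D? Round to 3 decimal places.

The likelihood of the observed sequence under each hypothesis: P(data | bowl A) = (2/12)(10/11)(1/10) = 0.015152; P(data | bowl B) = (4/11)(7/10)(3/9) = 0.084848; P(data | bowl C) = (5/7)(2/6)(4/5) = 0.19048; P(data | bowl D) = (3/5)(2/4)(2/3) = 0.2.
The prior-weighted likelihoods are 1/8 · 0.015152 = 0.0018939, 1/4 · 0.084848 = 0.021212, 1/4 · 0.19048 = 0.047619, 3/8 · 0.2 = 0.075; with total 0.14573.
So P(bowl D | data) = (0.075) / (0.14573) = 0.51467.

0.515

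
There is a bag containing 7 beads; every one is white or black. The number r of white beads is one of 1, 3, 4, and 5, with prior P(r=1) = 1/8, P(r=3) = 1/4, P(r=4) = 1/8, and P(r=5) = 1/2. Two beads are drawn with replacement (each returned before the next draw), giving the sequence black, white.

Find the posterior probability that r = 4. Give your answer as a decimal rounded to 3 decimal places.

Compute the likelihood of the observed sequence for each case: P(data | r = 1) = (6/7)(1/7) = 6/49; P(data | r = 3) = (4/7)(3/7) = 12/49; P(data | r = 4) = (3/7)(4/7) = 12/49; P(data | r = 5) = (2/7)(5/7) = 10/49.
The prior-weighted likelihoods are 1/8 · 6/49 = 3/196, 1/4 · 12/49 = 3/49, 1/8 · 12/49 = 3/98, 1/2 · 10/49 = 5/49; these sum to 41/196.
By Bayes' rule, P(r = 4 | data) = (3/98) / (41/196) = 6/41.

0.146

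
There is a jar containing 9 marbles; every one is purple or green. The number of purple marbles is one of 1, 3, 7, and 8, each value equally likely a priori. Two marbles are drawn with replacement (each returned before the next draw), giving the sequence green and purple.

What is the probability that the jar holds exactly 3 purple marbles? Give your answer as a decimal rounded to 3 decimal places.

For each hypothesis, P(data | H) works out to: P(data | r = 1) = (8/9)(1/9) = 8/81; P(data | r = 3) = (6/9)(3/9) = 2/9; P(data | r = 7) = (2/9)(7/9) = 14/81; P(data | r = 8) = (1/9)(8/9) = 8/81.
Multiplying each by its prior: 1/4 · 8/81 = 2/81, 1/4 · 2/9 = 1/18, 1/4 · 14/81 = 7/162, 1/4 · 8/81 = 2/81; summing to 4/27.
By Bayes' rule, P(r = 3 | data) = (1/18) / (4/27) = 3/8.

0.375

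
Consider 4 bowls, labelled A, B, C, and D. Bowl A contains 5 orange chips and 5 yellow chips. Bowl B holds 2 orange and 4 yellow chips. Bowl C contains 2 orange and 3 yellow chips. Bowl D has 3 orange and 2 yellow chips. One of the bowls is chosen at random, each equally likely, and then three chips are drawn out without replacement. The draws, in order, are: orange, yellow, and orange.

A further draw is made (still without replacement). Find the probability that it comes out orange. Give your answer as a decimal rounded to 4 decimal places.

0.3155

For each hypothesis, P(data | H) works out to: P(data | bowl A) = (5/10)(5/9)(4/8) = 5/36; P(data | bowl B) = (2/6)(4/5)(1/4) = 1/15; P(data | bowl C) = (2/5)(3/4)(1/3) = 1/10; P(data | bowl D) = (3/5)(2/4)(2/3) = 1/5.
Weighting by the prior gives 1/4 · 5/36 = 5/144, 1/4 · 1/15 = 1/60, 1/4 · 1/10 = 1/40, 1/4 · 1/5 = 1/20; these sum to 91/720.
The posterior is then P(bowl A | data) = 25/91, P(bowl B | data) = 12/91, P(bowl C | data) = 18/91, P(bowl D | data) = 36/91.
So P(orange next | data) = Σ P(orange next | H) P(H | data) = (3/7)(25/91) + (0)(12/91) + (0)(18/91) + (1/2)(36/91) = 201/637.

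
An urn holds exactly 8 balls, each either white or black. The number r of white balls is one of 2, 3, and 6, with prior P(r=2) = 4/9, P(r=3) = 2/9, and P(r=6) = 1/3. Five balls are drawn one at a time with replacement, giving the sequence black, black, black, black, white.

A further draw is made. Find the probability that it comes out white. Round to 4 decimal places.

Under each hypothesis, the probability of the observed sequence is: P(data | r = 2) = (6/8)(6/8)(6/8)(6/8)(2/8) = 0.079102; P(data | r = 3) = (5/8)(5/8)(5/8)(5/8)(3/8) = 0.05722; P(data | r = 6) = (2/8)(2/8)(2/8)(2/8)(6/8) = 0.0029297.
Multiplying each by its prior: 4/9 · 0.079102 = 0.035156, 2/9 · 0.05722 = 0.012716, 1/3 · 0.0029297 = 0.00097656; these sum to 0.048848.
Dividing through by the total gives posterior P(r = 2 | data) = 0.7197, P(r = 3 | data) = 0.26031, P(r = 6 | data) = 0.019992.
Averaging over the posterior, P(white next | data) = (1/4)(0.7197) + (3/8)(0.26031) + (3/4)(0.019992) = 0.29253.

0.2925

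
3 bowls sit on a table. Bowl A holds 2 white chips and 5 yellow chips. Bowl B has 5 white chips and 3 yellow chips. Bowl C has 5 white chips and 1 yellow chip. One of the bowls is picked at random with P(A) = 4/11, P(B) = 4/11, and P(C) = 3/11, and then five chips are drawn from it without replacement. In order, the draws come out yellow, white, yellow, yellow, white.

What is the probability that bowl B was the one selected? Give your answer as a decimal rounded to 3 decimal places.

0.273

For each hypothesis, P(data | H) works out to: P(data | bowl A) = (5/7)(2/6)(4/5)(3/4)(1/3) = 1/21; P(data | bowl B) = (3/8)(5/7)(2/6)(1/5)(4/4) = 1/56; P(data | bowl C) = (1/6)(5/5)(0/4) = 0.
The prior-weighted likelihoods are 4/11 · 1/21 = 4/231, 4/11 · 1/56 = 1/154, 3/11 · 0 = 0; with total 1/42.
By Bayes' rule, P(bowl B | data) = (1/154) / (1/42) = 3/11.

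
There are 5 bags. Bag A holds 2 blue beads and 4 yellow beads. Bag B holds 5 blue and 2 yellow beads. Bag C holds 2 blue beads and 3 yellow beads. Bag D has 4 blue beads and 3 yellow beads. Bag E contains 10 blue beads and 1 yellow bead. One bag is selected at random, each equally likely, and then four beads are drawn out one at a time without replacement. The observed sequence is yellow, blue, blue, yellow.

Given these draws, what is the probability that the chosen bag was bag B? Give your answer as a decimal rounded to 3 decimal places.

0.159

Compute the likelihood of the observed sequence for each case: P(data | bag A) = (4/6)(2/5)(1/4)(3/3) = 1/15; P(data | bag B) = (2/7)(5/6)(4/5)(1/4) = 1/21; P(data | bag C) = (3/5)(2/4)(1/3)(2/2) = 1/10; P(data | bag D) = (3/7)(4/6)(3/5)(2/4) = 3/35; P(data | bag E) = (1/11)(10/10)(9/9)(0/8) = 0.
Weighting by the prior gives 1/5 · 1/15 = 1/75, 1/5 · 1/21 = 1/105, 1/5 · 1/10 = 1/50, 1/5 · 3/35 = 3/175, 1/5 · 0 = 0; with total 3/50.
So P(bag B | data) = (1/105) / (3/50) = 10/63.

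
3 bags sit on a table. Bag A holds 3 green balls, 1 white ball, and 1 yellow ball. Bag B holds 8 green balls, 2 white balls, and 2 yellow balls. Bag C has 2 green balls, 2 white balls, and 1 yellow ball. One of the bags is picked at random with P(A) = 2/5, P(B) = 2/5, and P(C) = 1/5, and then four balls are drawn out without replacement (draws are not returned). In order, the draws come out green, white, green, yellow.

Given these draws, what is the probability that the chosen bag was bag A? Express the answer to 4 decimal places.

The likelihood of the observed sequence under each hypothesis: P(data | bag A) = (3/5)(1/4)(2/3)(1/2) = 0.05; P(data | bag B) = (8/12)(2/11)(7/10)(2/9) = 0.018855; P(data | bag C) = (2/5)(2/4)(1/3)(1/2) = 0.033333.
The prior-weighted likelihoods are 2/5 · 0.05 = 0.02, 2/5 · 0.018855 = 0.0075421, 1/5 · 0.033333 = 0.0066667; these sum to 0.034209.
Therefore the posterior P(bag A | data) = (0.02) / (0.034209) = 0.58465.

0.5846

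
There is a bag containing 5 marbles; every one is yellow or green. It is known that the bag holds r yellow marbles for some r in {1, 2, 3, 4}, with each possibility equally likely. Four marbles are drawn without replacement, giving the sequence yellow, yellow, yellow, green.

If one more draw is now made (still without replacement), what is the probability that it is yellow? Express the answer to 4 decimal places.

0.6667

Compute the likelihood of the observed sequence for each case: P(data | r = 1) = (1/5)(0/4) = 0; P(data | r = 2) = (2/5)(1/4)(0/3) = 0; P(data | r = 3) = (3/5)(2/4)(1/3)(2/2) = 1/10; P(data | r = 4) = (4/5)(3/4)(2/3)(1/2) = 1/5.
Weighting by the prior gives 1/4 · 0 = 0, 1/4 · 0 = 0, 1/4 · 1/10 = 1/40, 1/4 · 1/5 = 1/20; summing to 3/40.
The posterior is then P(r = 1 | data) = 0, P(r = 2 | data) = 0, P(r = 3 | data) = 1/3, P(r = 4 | data) = 2/3.
The predictive probability is P(yellow next | data) = (0)(1/3) + (1)(2/3) = 2/3.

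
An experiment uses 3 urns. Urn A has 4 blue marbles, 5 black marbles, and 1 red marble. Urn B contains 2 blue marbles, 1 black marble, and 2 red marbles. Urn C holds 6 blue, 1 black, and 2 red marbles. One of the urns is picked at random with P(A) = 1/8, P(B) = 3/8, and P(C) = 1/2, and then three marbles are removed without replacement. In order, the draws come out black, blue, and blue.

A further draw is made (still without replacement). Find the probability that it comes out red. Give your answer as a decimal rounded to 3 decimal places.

0.454

Under each hypothesis, the probability of the observed sequence is: P(data | urn A) = (5/10)(4/9)(3/8) = 0.083333; P(data | urn B) = (1/5)(2/4)(1/3) = 0.033333; P(data | urn C) = (1/9)(6/8)(5/7) = 0.059524.
The prior-weighted likelihoods are 1/8 · 0.083333 = 0.010417, 3/8 · 0.033333 = 0.0125, 1/2 · 0.059524 = 0.029762; these sum to 0.052679.
Normalising, the posterior is P(urn A | data) = 0.19774, P(urn B | data) = 0.23729, P(urn C | data) = 0.56497.
So P(red next | data) = Σ P(red next | H) P(H | data) = (1/7)(0.19774) + (1)(0.23729) + (1/3)(0.56497) = 0.45386.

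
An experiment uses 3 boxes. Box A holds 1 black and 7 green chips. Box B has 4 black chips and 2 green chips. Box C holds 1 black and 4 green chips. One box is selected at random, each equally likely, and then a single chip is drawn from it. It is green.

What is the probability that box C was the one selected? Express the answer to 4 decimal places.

0.3983

For each hypothesis, P(data | H) works out to: P(data | box A) = (7/8) = 7/8; P(data | box B) = (2/6) = 1/3; P(data | box C) = (4/5) = 4/5.
Weighting by the prior gives 1/3 · 7/8 = 7/24, 1/3 · 1/3 = 1/9, 1/3 · 4/5 = 4/15; with total 241/360.
Therefore the posterior P(box C | data) = (4/15) / (241/360) = 96/241.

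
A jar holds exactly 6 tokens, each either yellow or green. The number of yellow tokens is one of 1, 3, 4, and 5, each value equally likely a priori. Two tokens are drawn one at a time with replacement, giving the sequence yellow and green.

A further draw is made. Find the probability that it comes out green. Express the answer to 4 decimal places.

0.4506

Compute the likelihood of the observed sequence for each case: P(data | r = 1) = (1/6)(5/6) = 5/36; P(data | r = 3) = (3/6)(3/6) = 1/4; P(data | r = 4) = (4/6)(2/6) = 2/9; P(data | r = 5) = (5/6)(1/6) = 5/36.
The prior-weighted likelihoods are 1/4 · 5/36 = 5/144, 1/4 · 1/4 = 1/16, 1/4 · 2/9 = 1/18, 1/4 · 5/36 = 5/144; with total 3/16.
Normalising, the posterior is P(r = 1 | data) = 5/27, P(r = 3 | data) = 1/3, P(r = 4 | data) = 8/27, P(r = 5 | data) = 5/27.
Averaging over the posterior, P(green next | data) = (5/6)(5/27) + (1/2)(1/3) + (1/3)(8/27) + (1/6)(5/27) = 73/162.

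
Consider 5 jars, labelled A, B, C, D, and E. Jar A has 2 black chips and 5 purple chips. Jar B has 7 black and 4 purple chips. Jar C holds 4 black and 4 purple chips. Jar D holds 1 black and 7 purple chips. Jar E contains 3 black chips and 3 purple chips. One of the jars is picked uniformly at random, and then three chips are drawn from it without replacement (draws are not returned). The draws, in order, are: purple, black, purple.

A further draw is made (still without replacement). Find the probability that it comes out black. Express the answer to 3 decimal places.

0.428

The likelihood of the observed sequence under each hypothesis: P(data | jar A) = (5/7)(2/6)(4/5) = 4/21; P(data | jar B) = (4/11)(7/10)(3/9) = 14/165; P(data | jar C) = (4/8)(4/7)(3/6) = 1/7; P(data | jar D) = (7/8)(1/7)(6/6) = 1/8; P(data | jar E) = (3/6)(3/5)(2/4) = 3/20.
The prior-weighted likelihoods are 1/5 · 4/21 = 4/105, 1/5 · 14/165 = 14/825, 1/5 · 1/7 = 1/35, 1/5 · 1/8 = 1/40, 1/5 · 3/20 = 3/100; with total 61/440.
Normalising, the posterior is P(jar A | data) = 0.27479, P(jar B | data) = 0.1224, P(jar C | data) = 0.20609, P(jar D | data) = 0.18033, P(jar E | data) = 0.21639.
So P(black next | data) = Σ P(black next | H) P(H | data) = (1/4)(0.27479) + (3/4)(0.1224) + (3/5)(0.20609) + (0)(0.18033) + (2/3)(0.21639) = 0.42842.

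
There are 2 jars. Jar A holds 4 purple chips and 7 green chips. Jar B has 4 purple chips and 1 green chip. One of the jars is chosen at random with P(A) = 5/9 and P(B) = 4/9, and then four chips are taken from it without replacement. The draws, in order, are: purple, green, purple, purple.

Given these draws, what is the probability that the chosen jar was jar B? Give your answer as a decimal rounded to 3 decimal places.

For each hypothesis, P(data | H) works out to: P(data | jar A) = (4/11)(7/10)(3/9)(2/8) = 0.021212; P(data | jar B) = (4/5)(1/4)(3/3)(2/2) = 0.2.
The prior-weighted likelihoods are 5/9 · 0.021212 = 0.011785, 4/9 · 0.2 = 0.088889; summing to 0.10067.
Therefore the posterior P(jar B | data) = (0.088889) / (0.10067) = 0.88294.

0.883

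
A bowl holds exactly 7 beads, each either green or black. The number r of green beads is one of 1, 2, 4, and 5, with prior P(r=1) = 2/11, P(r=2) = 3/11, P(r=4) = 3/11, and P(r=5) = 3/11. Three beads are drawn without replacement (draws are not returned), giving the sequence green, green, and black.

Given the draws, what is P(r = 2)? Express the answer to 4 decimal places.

0.1163

The likelihood of the observed sequence under each hypothesis: P(data | r = 1) = (1/7)(0/6) = 0; P(data | r = 2) = (2/7)(1/6)(5/5) = 1/21; P(data | r = 4) = (4/7)(3/6)(3/5) = 6/35; P(data | r = 5) = (5/7)(4/6)(2/5) = 4/21.
Weighting by the prior gives 2/11 · 0 = 0, 3/11 · 1/21 = 1/77, 3/11 · 6/35 = 18/385, 3/11 · 4/21 = 4/77; with total 43/385.
By Bayes' rule, P(r = 2 | data) = (1/77) / (43/385) = 5/43.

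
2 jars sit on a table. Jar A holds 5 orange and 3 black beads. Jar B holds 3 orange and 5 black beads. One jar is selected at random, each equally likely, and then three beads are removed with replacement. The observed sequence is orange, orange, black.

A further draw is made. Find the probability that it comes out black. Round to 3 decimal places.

Compute the likelihood of the observed sequence for each case: P(data | jar A) = (5/8)(5/8)(3/8) = 0.14648; P(data | jar B) = (3/8)(3/8)(5/8) = 0.087891.
Multiplying each by its prior: 1/2 · 0.14648 = 0.073242, 1/2 · 0.087891 = 0.043945; these sum to 0.11719.
Normalising, the posterior is P(jar A | data) = 0.625, P(jar B | data) = 0.375.
Averaging over the posterior, P(black next | data) = (3/8)(0.625) + (5/8)(0.375) = 0.46875.

0.469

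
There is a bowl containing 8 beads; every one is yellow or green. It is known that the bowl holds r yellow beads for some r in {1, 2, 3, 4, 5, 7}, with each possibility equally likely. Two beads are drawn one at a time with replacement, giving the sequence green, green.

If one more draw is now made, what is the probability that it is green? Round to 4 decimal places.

0.7132

Compute the likelihood of the observed sequence for each case: P(data | r = 1) = (7/8)(7/8) = 49/64; P(data | r = 2) = (6/8)(6/8) = 9/16; P(data | r = 3) = (5/8)(5/8) = 25/64; P(data | r = 4) = (4/8)(4/8) = 1/4; P(data | r = 5) = (3/8)(3/8) = 9/64; P(data | r = 7) = (1/8)(1/8) = 1/64.
Weighting by the prior gives 1/6 · 49/64 = 49/384, 1/6 · 9/16 = 3/32, 1/6 · 25/64 = 25/384, 1/6 · 1/4 = 1/24, 1/6 · 9/64 = 3/128, 1/6 · 1/64 = 1/384; summing to 17/48.
Dividing through by the total gives posterior P(r = 1 | data) = 49/136, P(r = 2 | data) = 9/34, P(r = 3 | data) = 25/136, P(r = 4 | data) = 2/17, P(r = 5 | data) = 9/136, P(r = 7 | data) = 1/136.
So P(green next | data) = Σ P(green next | H) P(H | data) = (7/8)(49/136) + (3/4)(9/34) + (5/8)(25/136) + (1/2)(2/17) + (3/8)(9/136) + (1/8)(1/136) = 97/136.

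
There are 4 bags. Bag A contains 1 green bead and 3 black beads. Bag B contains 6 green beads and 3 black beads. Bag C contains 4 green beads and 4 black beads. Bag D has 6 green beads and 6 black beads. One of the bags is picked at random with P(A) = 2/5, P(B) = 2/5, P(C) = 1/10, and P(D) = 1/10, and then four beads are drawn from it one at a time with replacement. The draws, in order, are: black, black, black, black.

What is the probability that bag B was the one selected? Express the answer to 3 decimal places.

0.034

The likelihood of the observed sequence under each hypothesis: P(data | bag A) = (3/4)(3/4)(3/4)(3/4) = 0.31641; P(data | bag B) = (3/9)(3/9)(3/9)(3/9) = 0.012346; P(data | bag C) = (4/8)(4/8)(4/8)(4/8) = 0.0625; P(data | bag D) = (6/12)(6/12)(6/12)(6/12) = 0.0625.
The prior-weighted likelihoods are 2/5 · 0.31641 = 0.12656, 2/5 · 0.012346 = 0.0049383, 1/10 · 0.0625 = 0.00625, 1/10 · 0.0625 = 0.00625; these sum to 0.144.
Hence P(bag B | data) = (0.0049383) / (0.144) = 0.034293.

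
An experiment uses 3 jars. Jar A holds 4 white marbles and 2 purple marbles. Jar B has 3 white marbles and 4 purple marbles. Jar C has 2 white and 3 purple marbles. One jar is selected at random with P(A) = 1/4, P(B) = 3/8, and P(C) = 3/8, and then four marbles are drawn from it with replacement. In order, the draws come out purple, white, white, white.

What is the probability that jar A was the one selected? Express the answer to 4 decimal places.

Compute the likelihood of the observed sequence for each case: P(data | jar A) = (2/6)(4/6)(4/6)(4/6) = 0.098765; P(data | jar B) = (4/7)(3/7)(3/7)(3/7) = 0.044981; P(data | jar C) = (3/5)(2/5)(2/5)(2/5) = 0.0384.
The prior-weighted likelihoods are 1/4 · 0.098765 = 0.024691, 3/8 · 0.044981 = 0.016868, 3/8 · 0.0384 = 0.0144; summing to 0.055959.
Hence P(jar A | data) = (0.024691) / (0.055959) = 0.44124.

0.4412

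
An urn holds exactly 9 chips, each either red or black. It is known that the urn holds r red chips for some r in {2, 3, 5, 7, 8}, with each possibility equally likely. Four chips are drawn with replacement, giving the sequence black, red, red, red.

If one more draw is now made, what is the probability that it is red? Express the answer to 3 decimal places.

Under each hypothesis, the probability of the observed sequence is: P(data | r = 2) = (7/9)(2/9)(2/9)(2/9) = 0.0085353; P(data | r = 3) = (6/9)(3/9)(3/9)(3/9) = 0.024691; P(data | r = 5) = (4/9)(5/9)(5/9)(5/9) = 0.076208; P(data | r = 7) = (2/9)(7/9)(7/9)(7/9) = 0.10456; P(data | r = 8) = (1/9)(8/9)(8/9)(8/9) = 0.078037.
Weighting by the prior gives 1/5 · 0.0085353 = 0.0017071, 1/5 · 0.024691 = 0.0049383, 1/5 · 0.076208 = 0.015242, 1/5 · 0.10456 = 0.020911, 1/5 · 0.078037 = 0.015607; summing to 0.058406.
The posterior is then P(r = 2 | data) = 0.029228, P(r = 3 | data) = 0.084551, P(r = 5 | data) = 0.26096, P(r = 7 | data) = 0.35804, P(r = 8 | data) = 0.26722.
So P(red next | data) = Σ P(red next | H) P(H | data) = (2/9)(0.029228) + (1/3)(0.084551) + (5/9)(0.26096) + (7/9)(0.35804) + (8/9)(0.26722) = 0.69566.

0.696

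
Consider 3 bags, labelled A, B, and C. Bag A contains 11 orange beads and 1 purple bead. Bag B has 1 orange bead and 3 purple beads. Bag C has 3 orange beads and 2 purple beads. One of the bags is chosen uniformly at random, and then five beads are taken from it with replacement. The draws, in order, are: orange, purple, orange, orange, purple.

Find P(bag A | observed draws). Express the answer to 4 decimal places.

For each hypothesis, P(data | H) works out to: P(data | bag A) = (11/12)(1/12)(11/12)(11/12)(1/12) = 0.005349; P(data | bag B) = (1/4)(3/4)(1/4)(1/4)(3/4) = 0.0087891; P(data | bag C) = (3/5)(2/5)(3/5)(3/5)(2/5) = 0.03456.
Multiplying each by its prior: 1/3 · 0.005349 = 0.001783, 1/3 · 0.0087891 = 0.0029297, 1/3 · 0.03456 = 0.01152; with total 0.016233.
By Bayes' rule, P(bag A | data) = (0.001783) / (0.016233) = 0.10984.

0.1098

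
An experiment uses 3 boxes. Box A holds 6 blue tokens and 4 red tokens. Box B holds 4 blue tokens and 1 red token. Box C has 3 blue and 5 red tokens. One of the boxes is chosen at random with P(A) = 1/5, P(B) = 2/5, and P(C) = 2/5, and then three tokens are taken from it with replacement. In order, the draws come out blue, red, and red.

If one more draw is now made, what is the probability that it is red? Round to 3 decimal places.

0.517

Compute the likelihood of the observed sequence for each case: P(data | box A) = (6/10)(4/10)(4/10) = 0.096; P(data | box B) = (4/5)(1/5)(1/5) = 0.032; P(data | box C) = (3/8)(5/8)(5/8) = 0.14648.
Multiplying each by its prior: 1/5 · 0.096 = 0.0192, 2/5 · 0.032 = 0.0128, 2/5 · 0.14648 = 0.058594; with total 0.090594.
Normalising, the posterior is P(box A | data) = 0.21194, P(box B | data) = 0.14129, P(box C | data) = 0.64677.
So P(red next | data) = Σ P(red next | H) P(H | data) = (2/5)(0.21194) + (1/5)(0.14129) + (5/8)(0.64677) = 0.51727.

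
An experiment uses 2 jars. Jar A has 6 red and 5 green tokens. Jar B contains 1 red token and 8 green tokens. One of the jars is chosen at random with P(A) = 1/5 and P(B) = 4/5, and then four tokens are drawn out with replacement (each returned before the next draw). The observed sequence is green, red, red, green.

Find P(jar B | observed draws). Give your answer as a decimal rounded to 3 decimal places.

0.388

Compute the likelihood of the observed sequence for each case: P(data | jar A) = (5/11)(6/11)(6/11)(5/11) = 0.061471; P(data | jar B) = (8/9)(1/9)(1/9)(8/9) = 0.0097546.
Multiplying each by its prior: 1/5 · 0.061471 = 0.012294, 4/5 · 0.0097546 = 0.0078037; summing to 0.020098.
Therefore the posterior P(jar B | data) = (0.0078037) / (0.020098) = 0.38828.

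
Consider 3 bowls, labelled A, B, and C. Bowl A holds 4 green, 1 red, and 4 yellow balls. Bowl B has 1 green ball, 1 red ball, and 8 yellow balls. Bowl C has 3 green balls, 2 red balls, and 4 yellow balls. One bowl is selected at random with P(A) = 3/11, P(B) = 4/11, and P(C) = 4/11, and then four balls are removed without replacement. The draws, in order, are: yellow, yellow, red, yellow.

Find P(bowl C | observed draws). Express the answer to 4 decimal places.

The likelihood of the observed sequence under each hypothesis: P(data | bowl A) = (4/9)(3/8)(1/7)(2/6) = 0.0079365; P(data | bowl B) = (8/10)(7/9)(1/8)(6/7) = 0.066667; P(data | bowl C) = (4/9)(3/8)(2/7)(2/6) = 0.015873.
The prior-weighted likelihoods are 3/11 · 0.0079365 = 0.0021645, 4/11 · 0.066667 = 0.024242, 4/11 · 0.015873 = 0.005772; these sum to 0.032179.
Therefore the posterior P(bowl C | data) = (0.005772) / (0.032179) = 0.17937.

0.1794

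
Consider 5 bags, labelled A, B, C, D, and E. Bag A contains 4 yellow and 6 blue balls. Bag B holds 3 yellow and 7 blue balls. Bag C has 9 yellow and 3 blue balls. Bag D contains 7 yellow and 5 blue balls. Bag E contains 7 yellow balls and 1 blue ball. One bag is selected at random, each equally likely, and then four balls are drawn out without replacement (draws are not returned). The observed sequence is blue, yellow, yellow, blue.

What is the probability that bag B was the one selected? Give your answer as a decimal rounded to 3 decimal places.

The likelihood of the observed sequence under each hypothesis: P(data | bag A) = (6/10)(4/9)(3/8)(5/7) = 0.071429; P(data | bag B) = (7/10)(3/9)(2/8)(6/7) = 0.05; P(data | bag C) = (3/12)(9/11)(8/10)(2/9) = 0.036364; P(data | bag D) = (5/12)(7/11)(6/10)(4/9) = 0.070707; P(data | bag E) = (1/8)(7/7)(6/6)(0/5) = 0.
The prior-weighted likelihoods are 1/5 · 0.071429 = 0.014286, 1/5 · 0.05 = 0.01, 1/5 · 0.036364 = 0.0072727, 1/5 · 0.070707 = 0.014141, 1/5 · 0 = 0; these sum to 0.0457.
Therefore the posterior P(bag B | data) = (0.01) / (0.0457) = 0.21882.

0.219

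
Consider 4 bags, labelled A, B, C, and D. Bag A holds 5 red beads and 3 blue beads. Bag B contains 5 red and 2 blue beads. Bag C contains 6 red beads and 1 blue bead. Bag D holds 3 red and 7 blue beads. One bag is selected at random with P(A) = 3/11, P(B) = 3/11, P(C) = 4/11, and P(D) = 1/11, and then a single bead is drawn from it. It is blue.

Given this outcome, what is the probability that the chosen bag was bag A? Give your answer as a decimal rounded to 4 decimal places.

0.3458

The likelihood of this draw under each hypothesis: P(data | bag A) = (3/8) = 0.375; P(data | bag B) = (2/7) = 0.28571; P(data | bag C) = (1/7) = 0.14286; P(data | bag D) = (7/10) = 0.7.
The prior-weighted likelihoods are 3/11 · 0.375 = 0.10227, 3/11 · 0.28571 = 0.077922, 4/11 · 0.14286 = 0.051948, 1/11 · 0.7 = 0.063636; with total 0.29578.
By Bayes' rule, P(bag A | data) = (0.10227) / (0.29578) = 0.34577.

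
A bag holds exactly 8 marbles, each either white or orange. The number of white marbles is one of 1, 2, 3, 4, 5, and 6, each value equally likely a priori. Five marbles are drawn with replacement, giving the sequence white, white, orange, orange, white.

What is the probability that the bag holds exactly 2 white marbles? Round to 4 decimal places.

0.0716

Under each hypothesis, the probability of the observed sequence is: P(data | r = 1) = (1/8)(1/8)(7/8)(7/8)(1/8) = 0.0014954; P(data | r = 2) = (2/8)(2/8)(6/8)(6/8)(2/8) = 0.0087891; P(data | r = 3) = (3/8)(3/8)(5/8)(5/8)(3/8) = 0.020599; P(data | r = 4) = (4/8)(4/8)(4/8)(4/8)(4/8) = 0.03125; P(data | r = 5) = (5/8)(5/8)(3/8)(3/8)(5/8) = 0.034332; P(data | r = 6) = (6/8)(6/8)(2/8)(2/8)(6/8) = 0.026367.
The prior-weighted likelihoods are 1/6 · 0.0014954 = 0.00024923, 1/6 · 0.0087891 = 0.0014648, 1/6 · 0.020599 = 0.0034332, 1/6 · 0.03125 = 0.0052083, 1/6 · 0.034332 = 0.005722, 1/6 · 0.026367 = 0.0043945; summing to 0.020472.
Hence P(r = 2 | data) = (0.0014648) / (0.020472) = 0.071553.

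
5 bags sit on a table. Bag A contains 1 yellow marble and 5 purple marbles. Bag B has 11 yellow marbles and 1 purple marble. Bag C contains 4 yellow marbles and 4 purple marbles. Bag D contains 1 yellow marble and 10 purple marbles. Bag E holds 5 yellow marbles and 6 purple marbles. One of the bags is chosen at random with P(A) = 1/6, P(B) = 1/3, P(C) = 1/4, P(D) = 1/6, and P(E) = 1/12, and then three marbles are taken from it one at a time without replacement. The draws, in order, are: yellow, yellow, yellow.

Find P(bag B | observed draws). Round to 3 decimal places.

0.916

Compute the likelihood of the observed sequence for each case: P(data | bag A) = (1/6)(0/5) = 0; P(data | bag B) = (11/12)(10/11)(9/10) = 0.75; P(data | bag C) = (4/8)(3/7)(2/6) = 0.071429; P(data | bag D) = (1/11)(0/10) = 0; P(data | bag E) = (5/11)(4/10)(3/9) = 0.060606.
Weighting by the prior gives 1/6 · 0 = 0, 1/3 · 0.75 = 0.25, 1/4 · 0.071429 = 0.017857, 1/6 · 0 = 0, 1/12 · 0.060606 = 0.0050505; with total 0.27291.
So P(bag B | data) = (0.25) / (0.27291) = 0.91606.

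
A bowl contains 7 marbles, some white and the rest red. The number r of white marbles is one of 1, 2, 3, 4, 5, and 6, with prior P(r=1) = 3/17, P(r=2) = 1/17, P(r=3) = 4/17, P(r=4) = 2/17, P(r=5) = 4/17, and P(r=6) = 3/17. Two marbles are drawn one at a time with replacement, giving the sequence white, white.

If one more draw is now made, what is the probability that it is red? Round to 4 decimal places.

The likelihood of the observed sequence under each hypothesis: P(data | r = 1) = (1/7)(1/7) = 1/49; P(data | r = 2) = (2/7)(2/7) = 4/49; P(data | r = 3) = (3/7)(3/7) = 9/49; P(data | r = 4) = (4/7)(4/7) = 16/49; P(data | r = 5) = (5/7)(5/7) = 25/49; P(data | r = 6) = (6/7)(6/7) = 36/49.
Multiplying each by its prior: 3/17 · 1/49 = 3/833, 1/17 · 4/49 = 4/833, 4/17 · 9/49 = 36/833, 2/17 · 16/49 = 32/833, 4/17 · 25/49 = 100/833, 3/17 · 36/49 = 108/833; summing to 283/833.
The posterior is then P(r = 1 | data) = 0.010601, P(r = 2 | data) = 0.014134, P(r = 3 | data) = 0.12721, P(r = 4 | data) = 0.11307, P(r = 5 | data) = 0.35336, P(r = 6 | data) = 0.38163.
The predictive probability is P(red next | data) = (6/7)(0.010601) + (5/7)(0.014134) + (4/7)(0.12721) + (3/7)(0.11307) + (2/7)(0.35336) + (1/7)(0.38163) = 0.29581.

0.2958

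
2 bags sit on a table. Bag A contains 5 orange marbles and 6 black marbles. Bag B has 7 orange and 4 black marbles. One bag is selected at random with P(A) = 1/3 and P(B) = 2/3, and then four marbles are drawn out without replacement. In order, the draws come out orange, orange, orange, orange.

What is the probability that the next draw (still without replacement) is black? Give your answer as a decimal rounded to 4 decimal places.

Under each hypothesis, the probability of the observed sequence is: P(data | bag A) = (5/11)(4/10)(3/9)(2/8) = 1/66; P(data | bag B) = (7/11)(6/10)(5/9)(4/8) = 7/66.
Weighting by the prior gives 1/3 · 1/66 = 1/198, 2/3 · 7/66 = 7/99; with total 5/66.
The posterior is then P(bag A | data) = 1/15, P(bag B | data) = 14/15.
So P(black next | data) = Σ P(black next | H) P(H | data) = (6/7)(1/15) + (4/7)(14/15) = 62/105.

0.5905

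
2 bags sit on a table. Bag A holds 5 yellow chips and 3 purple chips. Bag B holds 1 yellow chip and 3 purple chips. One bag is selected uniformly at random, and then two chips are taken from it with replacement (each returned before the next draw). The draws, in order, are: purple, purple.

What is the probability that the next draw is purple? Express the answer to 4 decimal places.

0.6750

Under each hypothesis, the probability of the observed sequence is: P(data | bag A) = (3/8)(3/8) = 9/64; P(data | bag B) = (3/4)(3/4) = 9/16.
Multiplying each by its prior: 1/2 · 9/64 = 9/128, 1/2 · 9/16 = 9/32; summing to 45/128.
The posterior is then P(bag A | data) = 1/5, P(bag B | data) = 4/5.
Averaging over the posterior, P(purple next | data) = (3/8)(1/5) + (3/4)(4/5) = 27/40.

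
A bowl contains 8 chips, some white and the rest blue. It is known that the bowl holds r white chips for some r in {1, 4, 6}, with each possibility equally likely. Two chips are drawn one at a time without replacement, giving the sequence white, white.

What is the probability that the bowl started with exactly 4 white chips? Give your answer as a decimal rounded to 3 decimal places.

0.286

The likelihood of the observed sequence under each hypothesis: P(data | r = 1) = (1/8)(0/7) = 0; P(data | r = 4) = (4/8)(3/7) = 3/14; P(data | r = 6) = (6/8)(5/7) = 15/28.
Weighting by the prior gives 1/3 · 0 = 0, 1/3 · 3/14 = 1/14, 1/3 · 15/28 = 5/28; summing to 1/4.
Therefore the posterior P(r = 4 | data) = (1/14) / (1/4) = 2/7.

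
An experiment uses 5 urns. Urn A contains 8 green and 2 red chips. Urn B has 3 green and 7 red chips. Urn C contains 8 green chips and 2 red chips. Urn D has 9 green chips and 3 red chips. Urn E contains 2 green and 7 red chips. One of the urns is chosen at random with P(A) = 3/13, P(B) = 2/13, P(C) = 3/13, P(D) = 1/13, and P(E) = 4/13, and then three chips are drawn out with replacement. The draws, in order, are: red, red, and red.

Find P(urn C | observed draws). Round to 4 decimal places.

Under each hypothesis, the probability of the observed sequence is: P(data | urn A) = (2/10)(2/10)(2/10) = 0.008; P(data | urn B) = (7/10)(7/10)(7/10) = 0.343; P(data | urn C) = (2/10)(2/10)(2/10) = 0.008; P(data | urn D) = (3/12)(3/12)(3/12) = 0.015625; P(data | urn E) = (7/9)(7/9)(7/9) = 0.47051.
Weighting by the prior gives 3/13 · 0.008 = 0.0018462, 2/13 · 0.343 = 0.052769, 3/13 · 0.008 = 0.0018462, 1/13 · 0.015625 = 0.0012019, 4/13 · 0.47051 = 0.14477; these sum to 0.20244.
Therefore the posterior P(urn C | data) = (0.0018462) / (0.20244) = 0.0091197.

0.0091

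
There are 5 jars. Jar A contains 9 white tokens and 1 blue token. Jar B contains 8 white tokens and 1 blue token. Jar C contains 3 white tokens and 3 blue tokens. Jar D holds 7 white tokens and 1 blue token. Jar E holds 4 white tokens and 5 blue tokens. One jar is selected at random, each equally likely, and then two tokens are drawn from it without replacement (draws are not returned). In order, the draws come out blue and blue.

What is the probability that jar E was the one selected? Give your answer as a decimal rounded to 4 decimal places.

0.5814

Compute the likelihood of the observed sequence for each case: P(data | jar A) = (1/10)(0/9) = 0; P(data | jar B) = (1/9)(0/8) = 0; P(data | jar C) = (3/6)(2/5) = 1/5; P(data | jar D) = (1/8)(0/7) = 0; P(data | jar E) = (5/9)(4/8) = 5/18.
Multiplying each by its prior: 1/5 · 0 = 0, 1/5 · 0 = 0, 1/5 · 1/5 = 1/25, 1/5 · 0 = 0, 1/5 · 5/18 = 1/18; these sum to 43/450.
Therefore the posterior P(jar E | data) = (1/18) / (43/450) = 25/43.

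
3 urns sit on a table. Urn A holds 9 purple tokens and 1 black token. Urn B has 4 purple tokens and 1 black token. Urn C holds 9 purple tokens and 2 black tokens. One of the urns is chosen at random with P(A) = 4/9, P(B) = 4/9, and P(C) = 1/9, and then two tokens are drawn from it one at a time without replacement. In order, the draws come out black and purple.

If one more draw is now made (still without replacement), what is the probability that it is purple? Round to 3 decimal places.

0.987

The likelihood of the observed sequence under each hypothesis: P(data | urn A) = (1/10)(9/9) = 1/10; P(data | urn B) = (1/5)(4/4) = 1/5; P(data | urn C) = (2/11)(9/10) = 9/55.
Multiplying each by its prior: 4/9 · 1/10 = 2/45, 4/9 · 1/5 = 4/45, 1/9 · 9/55 = 1/55; with total 5/33.
Normalising, the posterior is P(urn A | data) = 22/75, P(urn B | data) = 44/75, P(urn C | data) = 3/25.
So P(purple next | data) = Σ P(purple next | H) P(H | data) = (1)(22/75) + (1)(44/75) + (8/9)(3/25) = 74/75.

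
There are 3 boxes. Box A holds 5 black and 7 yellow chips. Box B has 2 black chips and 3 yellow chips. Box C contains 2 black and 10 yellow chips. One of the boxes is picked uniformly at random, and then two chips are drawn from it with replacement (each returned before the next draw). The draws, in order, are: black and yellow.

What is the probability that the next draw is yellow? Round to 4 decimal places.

Compute the likelihood of the observed sequence for each case: P(data | box A) = (5/12)(7/12) = 0.24306; P(data | box B) = (2/5)(3/5) = 0.24; P(data | box C) = (2/12)(10/12) = 0.13889.
Weighting by the prior gives 1/3 · 0.24306 = 0.081019, 1/3 · 0.24 = 0.08, 1/3 · 0.13889 = 0.046296; with total 0.20731.
Dividing through by the total gives posterior P(box A | data) = 0.3908, P(box B | data) = 0.38589, P(box C | data) = 0.22331.
Averaging over the posterior, P(yellow next | data) = (7/12)(0.3908) + (3/5)(0.38589) + (5/6)(0.22331) = 0.64559.

0.6456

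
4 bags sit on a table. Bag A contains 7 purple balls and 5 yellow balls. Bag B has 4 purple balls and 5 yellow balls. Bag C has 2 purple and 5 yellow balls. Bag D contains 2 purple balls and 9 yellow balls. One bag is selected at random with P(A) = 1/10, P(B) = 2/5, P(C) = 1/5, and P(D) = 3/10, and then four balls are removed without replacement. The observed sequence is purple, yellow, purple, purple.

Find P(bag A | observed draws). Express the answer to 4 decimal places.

0.3577

The likelihood of the observed sequence under each hypothesis: P(data | bag A) = (7/12)(5/11)(6/10)(5/9) = 0.088384; P(data | bag B) = (4/9)(5/8)(3/7)(2/6) = 0.039683; P(data | bag C) = (2/7)(5/6)(1/5)(0/4) = 0; P(data | bag D) = (2/11)(9/10)(1/9)(0/8) = 0.
Weighting by the prior gives 1/10 · 0.088384 = 0.0088384, 2/5 · 0.039683 = 0.015873, 1/5 · 0 = 0, 3/10 · 0 = 0; with total 0.024711.
By Bayes' rule, P(bag A | data) = (0.0088384) / (0.024711) = 0.35766.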